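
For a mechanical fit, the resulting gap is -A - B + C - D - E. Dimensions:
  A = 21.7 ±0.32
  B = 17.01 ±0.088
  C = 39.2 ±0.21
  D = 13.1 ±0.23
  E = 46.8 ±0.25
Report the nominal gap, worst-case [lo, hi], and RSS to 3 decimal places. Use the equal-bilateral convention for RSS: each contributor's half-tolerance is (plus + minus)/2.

nominal=-59.410 wc=[-60.508,-58.312] rss=0.519

Stack each dimension's contribution:
  -A: nom -21.700 → Σnom=-21.700; wc +0.320/-0.320 → slack +0.320/-0.320; half-tol=0.320, Σhalf²=0.102400
  -B: nom -17.010 → Σnom=-38.710; wc +0.088/-0.088 → slack +0.408/-0.408; half-tol=0.088, Σhalf²=0.110144
  +C: nom +39.200 → Σnom=0.490; wc +0.210/-0.210 → slack +0.618/-0.618; half-tol=0.210, Σhalf²=0.154244
  -D: nom -13.100 → Σnom=-12.610; wc +0.230/-0.230 → slack +0.848/-0.848; half-tol=0.230, Σhalf²=0.207144
  -E: nom -46.800 → Σnom=-59.410; wc +0.250/-0.250 → slack +1.098/-1.098; half-tol=0.250, Σhalf²=0.269644
Nominal = -59.410. Worst-case = [-59.410 - 1.098, -59.410 + 1.098] = [-60.508, -58.312]. RSS = √0.269644 = 0.519.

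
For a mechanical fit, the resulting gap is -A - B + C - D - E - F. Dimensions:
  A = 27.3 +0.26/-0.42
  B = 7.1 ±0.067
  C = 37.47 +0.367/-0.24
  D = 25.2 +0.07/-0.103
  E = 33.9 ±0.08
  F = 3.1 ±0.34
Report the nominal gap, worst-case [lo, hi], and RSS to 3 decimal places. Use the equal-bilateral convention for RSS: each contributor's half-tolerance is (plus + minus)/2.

nominal=-59.130 wc=[-60.187,-57.753] rss=0.585

Stack each dimension's contribution:
  -A: nom -27.300 → Σnom=-27.300; wc +0.420/-0.260 → slack +0.420/-0.260; half-tol=0.340, Σhalf²=0.115600
  -B: nom -7.100 → Σnom=-34.400; wc +0.067/-0.067 → slack +0.487/-0.327; half-tol=0.067, Σhalf²=0.120089
  +C: nom +37.470 → Σnom=3.070; wc +0.367/-0.240 → slack +0.854/-0.567; half-tol=0.303, Σhalf²=0.212201
  -D: nom -25.200 → Σnom=-22.130; wc +0.103/-0.070 → slack +0.957/-0.637; half-tol=0.086, Σhalf²=0.219683
  -E: nom -33.900 → Σnom=-56.030; wc +0.080/-0.080 → slack +1.037/-0.717; half-tol=0.080, Σhalf²=0.226083
  -F: nom -3.100 → Σnom=-59.130; wc +0.340/-0.340 → slack +1.377/-1.057; half-tol=0.340, Σhalf²=0.341683
Nominal = -59.130. Worst-case = [-59.130 - 1.057, -59.130 + 1.377] = [-60.187, -57.753]. RSS = √0.341683 = 0.585.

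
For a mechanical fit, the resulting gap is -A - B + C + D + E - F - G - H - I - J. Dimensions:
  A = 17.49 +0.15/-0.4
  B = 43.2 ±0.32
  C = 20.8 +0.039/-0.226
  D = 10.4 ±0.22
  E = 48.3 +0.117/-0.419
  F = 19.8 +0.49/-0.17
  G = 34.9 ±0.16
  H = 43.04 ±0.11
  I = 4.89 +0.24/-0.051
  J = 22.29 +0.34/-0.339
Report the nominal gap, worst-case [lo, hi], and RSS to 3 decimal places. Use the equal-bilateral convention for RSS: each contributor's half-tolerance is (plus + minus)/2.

Stack each dimension's contribution:
  -A: nom -17.490 → Σnom=-17.490; wc +0.400/-0.150 → slack +0.400/-0.150; half-tol=0.275, Σhalf²=0.075625
  -B: nom -43.200 → Σnom=-60.690; wc +0.320/-0.320 → slack +0.720/-0.470; half-tol=0.320, Σhalf²=0.178025
  +C: nom +20.800 → Σnom=-39.890; wc +0.039/-0.226 → slack +0.759/-0.696; half-tol=0.133, Σhalf²=0.195581
  +D: nom +10.400 → Σnom=-29.490; wc +0.220/-0.220 → slack +0.979/-0.916; half-tol=0.220, Σhalf²=0.243981
  +E: nom +48.300 → Σnom=18.810; wc +0.117/-0.419 → slack +1.096/-1.335; half-tol=0.268, Σhalf²=0.315805
  -F: nom -19.800 → Σnom=-0.990; wc +0.170/-0.490 → slack +1.266/-1.825; half-tol=0.330, Σhalf²=0.424705
  -G: nom -34.900 → Σnom=-35.890; wc +0.160/-0.160 → slack +1.426/-1.985; half-tol=0.160, Σhalf²=0.450305
  -H: nom -43.040 → Σnom=-78.930; wc +0.110/-0.110 → slack +1.536/-2.095; half-tol=0.110, Σhalf²=0.462405
  -I: nom -4.890 → Σnom=-83.820; wc +0.051/-0.240 → slack +1.587/-2.335; half-tol=0.145, Σhalf²=0.483576
  -J: nom -22.290 → Σnom=-106.110; wc +0.339/-0.340 → slack +1.926/-2.675; half-tol=0.340, Σhalf²=0.598836
Nominal = -106.110. Worst-case = [-106.110 - 2.675, -106.110 + 1.926] = [-108.785, -104.184]. RSS = √0.598836 = 0.774.

nominal=-106.110 wc=[-108.785,-104.184] rss=0.774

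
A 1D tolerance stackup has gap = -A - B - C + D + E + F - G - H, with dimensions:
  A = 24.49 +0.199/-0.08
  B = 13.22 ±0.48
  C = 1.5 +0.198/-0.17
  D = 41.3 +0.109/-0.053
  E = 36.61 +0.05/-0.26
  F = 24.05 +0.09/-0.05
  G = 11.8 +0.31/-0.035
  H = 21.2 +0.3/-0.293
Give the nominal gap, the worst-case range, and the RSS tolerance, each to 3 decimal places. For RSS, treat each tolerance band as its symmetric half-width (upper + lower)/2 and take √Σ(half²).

nominal=29.750 wc=[27.900,31.057] rss=0.661

Stack each dimension's contribution:
  -A: nom -24.490 → Σnom=-24.490; wc +0.080/-0.199 → slack +0.080/-0.199; half-tol=0.140, Σhalf²=0.019460
  -B: nom -13.220 → Σnom=-37.710; wc +0.480/-0.480 → slack +0.560/-0.679; half-tol=0.480, Σhalf²=0.249860
  -C: nom -1.500 → Σnom=-39.210; wc +0.170/-0.198 → slack +0.730/-0.877; half-tol=0.184, Σhalf²=0.283716
  +D: nom +41.300 → Σnom=2.090; wc +0.109/-0.053 → slack +0.839/-0.930; half-tol=0.081, Σhalf²=0.290277
  +E: nom +36.610 → Σnom=38.700; wc +0.050/-0.260 → slack +0.889/-1.190; half-tol=0.155, Σhalf²=0.314302
  +F: nom +24.050 → Σnom=62.750; wc +0.090/-0.050 → slack +0.979/-1.240; half-tol=0.070, Σhalf²=0.319202
  -G: nom -11.800 → Σnom=50.950; wc +0.035/-0.310 → slack +1.014/-1.550; half-tol=0.172, Σhalf²=0.348959
  -H: nom -21.200 → Σnom=29.750; wc +0.293/-0.300 → slack +1.307/-1.850; half-tol=0.296, Σhalf²=0.436871
Nominal = 29.750. Worst-case = [29.750 - 1.850, 29.750 + 1.307] = [27.900, 31.057]. RSS = √0.436871 = 0.661.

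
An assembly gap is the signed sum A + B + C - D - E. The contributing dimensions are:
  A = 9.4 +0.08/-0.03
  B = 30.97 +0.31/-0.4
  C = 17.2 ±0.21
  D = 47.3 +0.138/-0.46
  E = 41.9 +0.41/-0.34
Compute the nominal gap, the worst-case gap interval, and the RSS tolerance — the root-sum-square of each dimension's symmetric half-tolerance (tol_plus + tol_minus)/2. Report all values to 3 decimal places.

nominal=-31.630 wc=[-32.818,-30.230] rss=0.635

Stack each dimension's contribution:
  +A: nom +9.400 → Σnom=9.400; wc +0.080/-0.030 → slack +0.080/-0.030; half-tol=0.055, Σhalf²=0.003025
  +B: nom +30.970 → Σnom=40.370; wc +0.310/-0.400 → slack +0.390/-0.430; half-tol=0.355, Σhalf²=0.129050
  +C: nom +17.200 → Σnom=57.570; wc +0.210/-0.210 → slack +0.600/-0.640; half-tol=0.210, Σhalf²=0.173150
  -D: nom -47.300 → Σnom=10.270; wc +0.460/-0.138 → slack +1.060/-0.778; half-tol=0.299, Σhalf²=0.262551
  -E: nom -41.900 → Σnom=-31.630; wc +0.340/-0.410 → slack +1.400/-1.188; half-tol=0.375, Σhalf²=0.403176
Nominal = -31.630. Worst-case = [-31.630 - 1.188, -31.630 + 1.400] = [-32.818, -30.230]. RSS = √0.403176 = 0.635.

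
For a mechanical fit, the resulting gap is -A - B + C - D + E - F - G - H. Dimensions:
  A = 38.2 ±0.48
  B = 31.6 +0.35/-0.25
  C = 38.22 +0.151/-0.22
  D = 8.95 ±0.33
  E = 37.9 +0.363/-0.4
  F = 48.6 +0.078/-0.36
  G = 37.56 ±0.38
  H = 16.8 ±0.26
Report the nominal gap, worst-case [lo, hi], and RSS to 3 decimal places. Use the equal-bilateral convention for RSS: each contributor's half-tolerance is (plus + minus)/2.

nominal=-105.590 wc=[-108.088,-103.016] rss=0.932

Stack each dimension's contribution:
  -A: nom -38.200 → Σnom=-38.200; wc +0.480/-0.480 → slack +0.480/-0.480; half-tol=0.480, Σhalf²=0.230400
  -B: nom -31.600 → Σnom=-69.800; wc +0.250/-0.350 → slack +0.730/-0.830; half-tol=0.300, Σhalf²=0.320400
  +C: nom +38.220 → Σnom=-31.580; wc +0.151/-0.220 → slack +0.881/-1.050; half-tol=0.185, Σhalf²=0.354810
  -D: nom -8.950 → Σnom=-40.530; wc +0.330/-0.330 → slack +1.211/-1.380; half-tol=0.330, Σhalf²=0.463710
  +E: nom +37.900 → Σnom=-2.630; wc +0.363/-0.400 → slack +1.574/-1.780; half-tol=0.382, Σhalf²=0.609252
  -F: nom -48.600 → Σnom=-51.230; wc +0.360/-0.078 → slack +1.934/-1.858; half-tol=0.219, Σhalf²=0.657214
  -G: nom -37.560 → Σnom=-88.790; wc +0.380/-0.380 → slack +2.314/-2.238; half-tol=0.380, Σhalf²=0.801613
  -H: nom -16.800 → Σnom=-105.590; wc +0.260/-0.260 → slack +2.574/-2.498; half-tol=0.260, Σhalf²=0.869213
Nominal = -105.590. Worst-case = [-105.590 - 2.498, -105.590 + 2.574] = [-108.088, -103.016]. RSS = √0.869213 = 0.932.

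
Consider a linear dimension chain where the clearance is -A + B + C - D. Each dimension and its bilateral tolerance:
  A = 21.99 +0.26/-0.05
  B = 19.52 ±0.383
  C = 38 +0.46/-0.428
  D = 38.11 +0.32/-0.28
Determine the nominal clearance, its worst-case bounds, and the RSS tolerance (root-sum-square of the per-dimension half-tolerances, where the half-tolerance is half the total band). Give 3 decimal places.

Stack each dimension's contribution:
  -A: nom -21.990 → Σnom=-21.990; wc +0.050/-0.260 → slack +0.050/-0.260; half-tol=0.155, Σhalf²=0.024025
  +B: nom +19.520 → Σnom=-2.470; wc +0.383/-0.383 → slack +0.433/-0.643; half-tol=0.383, Σhalf²=0.170714
  +C: nom +38.000 → Σnom=35.530; wc +0.460/-0.428 → slack +0.893/-1.071; half-tol=0.444, Σhalf²=0.367850
  -D: nom -38.110 → Σnom=-2.580; wc +0.280/-0.320 → slack +1.173/-1.391; half-tol=0.300, Σhalf²=0.457850
Nominal = -2.580. Worst-case = [-2.580 - 1.391, -2.580 + 1.173] = [-3.971, -1.407]. RSS = √0.457850 = 0.677.

nominal=-2.580 wc=[-3.971,-1.407] rss=0.677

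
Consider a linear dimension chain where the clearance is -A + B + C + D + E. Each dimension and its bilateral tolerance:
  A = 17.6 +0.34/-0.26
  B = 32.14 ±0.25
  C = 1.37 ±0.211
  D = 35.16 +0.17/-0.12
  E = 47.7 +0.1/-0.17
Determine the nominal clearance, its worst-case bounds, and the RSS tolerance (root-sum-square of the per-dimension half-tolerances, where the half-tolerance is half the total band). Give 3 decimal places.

nominal=98.770 wc=[97.679,99.761] rss=0.486

Stack each dimension's contribution:
  -A: nom -17.600 → Σnom=-17.600; wc +0.260/-0.340 → slack +0.260/-0.340; half-tol=0.300, Σhalf²=0.090000
  +B: nom +32.140 → Σnom=14.540; wc +0.250/-0.250 → slack +0.510/-0.590; half-tol=0.250, Σhalf²=0.152500
  +C: nom +1.370 → Σnom=15.910; wc +0.211/-0.211 → slack +0.721/-0.801; half-tol=0.211, Σhalf²=0.197021
  +D: nom +35.160 → Σnom=51.070; wc +0.170/-0.120 → slack +0.891/-0.921; half-tol=0.145, Σhalf²=0.218046
  +E: nom +47.700 → Σnom=98.770; wc +0.100/-0.170 → slack +0.991/-1.091; half-tol=0.135, Σhalf²=0.236271
Nominal = 98.770. Worst-case = [98.770 - 1.091, 98.770 + 0.991] = [97.679, 99.761]. RSS = √0.236271 = 0.486.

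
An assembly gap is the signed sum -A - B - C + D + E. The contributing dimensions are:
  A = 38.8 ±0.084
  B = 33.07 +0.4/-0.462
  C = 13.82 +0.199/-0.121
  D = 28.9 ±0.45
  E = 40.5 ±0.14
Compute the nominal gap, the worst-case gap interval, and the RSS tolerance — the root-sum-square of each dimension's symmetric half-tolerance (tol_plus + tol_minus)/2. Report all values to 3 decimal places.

Stack each dimension's contribution:
  -A: nom -38.800 → Σnom=-38.800; wc +0.084/-0.084 → slack +0.084/-0.084; half-tol=0.084, Σhalf²=0.007056
  -B: nom -33.070 → Σnom=-71.870; wc +0.462/-0.400 → slack +0.546/-0.484; half-tol=0.431, Σhalf²=0.192817
  -C: nom -13.820 → Σnom=-85.690; wc +0.121/-0.199 → slack +0.667/-0.683; half-tol=0.160, Σhalf²=0.218417
  +D: nom +28.900 → Σnom=-56.790; wc +0.450/-0.450 → slack +1.117/-1.133; half-tol=0.450, Σhalf²=0.420917
  +E: nom +40.500 → Σnom=-16.290; wc +0.140/-0.140 → slack +1.257/-1.273; half-tol=0.140, Σhalf²=0.440517
Nominal = -16.290. Worst-case = [-16.290 - 1.273, -16.290 + 1.257] = [-17.563, -15.033]. RSS = √0.440517 = 0.664.

nominal=-16.290 wc=[-17.563,-15.033] rss=0.664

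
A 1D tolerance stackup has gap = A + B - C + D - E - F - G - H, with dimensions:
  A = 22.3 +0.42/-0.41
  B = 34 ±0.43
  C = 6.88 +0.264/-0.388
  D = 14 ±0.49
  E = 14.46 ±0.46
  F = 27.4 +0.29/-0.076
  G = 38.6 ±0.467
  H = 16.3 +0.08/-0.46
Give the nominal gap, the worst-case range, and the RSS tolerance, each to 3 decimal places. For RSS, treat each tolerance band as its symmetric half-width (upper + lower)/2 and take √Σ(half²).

Stack each dimension's contribution:
  +A: nom +22.300 → Σnom=22.300; wc +0.420/-0.410 → slack +0.420/-0.410; half-tol=0.415, Σhalf²=0.172225
  +B: nom +34.000 → Σnom=56.300; wc +0.430/-0.430 → slack +0.850/-0.840; half-tol=0.430, Σhalf²=0.357125
  -C: nom -6.880 → Σnom=49.420; wc +0.388/-0.264 → slack +1.238/-1.104; half-tol=0.326, Σhalf²=0.463401
  +D: nom +14.000 → Σnom=63.420; wc +0.490/-0.490 → slack +1.728/-1.594; half-tol=0.490, Σhalf²=0.703501
  -E: nom -14.460 → Σnom=48.960; wc +0.460/-0.460 → slack +2.188/-2.054; half-tol=0.460, Σhalf²=0.915101
  -F: nom -27.400 → Σnom=21.560; wc +0.076/-0.290 → slack +2.264/-2.344; half-tol=0.183, Σhalf²=0.948590
  -G: nom -38.600 → Σnom=-17.040; wc +0.467/-0.467 → slack +2.731/-2.811; half-tol=0.467, Σhalf²=1.166679
  -H: nom -16.300 → Σnom=-33.340; wc +0.460/-0.080 → slack +3.191/-2.891; half-tol=0.270, Σhalf²=1.239579
Nominal = -33.340. Worst-case = [-33.340 - 2.891, -33.340 + 3.191] = [-36.231, -30.149]. RSS = √1.239579 = 1.113.

nominal=-33.340 wc=[-36.231,-30.149] rss=1.113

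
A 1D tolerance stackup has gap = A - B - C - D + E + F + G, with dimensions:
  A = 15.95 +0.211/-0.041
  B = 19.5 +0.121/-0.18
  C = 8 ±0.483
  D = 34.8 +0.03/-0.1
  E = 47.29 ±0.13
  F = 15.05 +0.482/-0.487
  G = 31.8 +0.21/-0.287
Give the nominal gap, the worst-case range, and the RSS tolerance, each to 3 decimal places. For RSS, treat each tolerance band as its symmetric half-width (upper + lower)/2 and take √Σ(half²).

Stack each dimension's contribution:
  +A: nom +15.950 → Σnom=15.950; wc +0.211/-0.041 → slack +0.211/-0.041; half-tol=0.126, Σhalf²=0.015876
  -B: nom -19.500 → Σnom=-3.550; wc +0.180/-0.121 → slack +0.391/-0.162; half-tol=0.150, Σhalf²=0.038526
  -C: nom -8.000 → Σnom=-11.550; wc +0.483/-0.483 → slack +0.874/-0.645; half-tol=0.483, Σhalf²=0.271815
  -D: nom -34.800 → Σnom=-46.350; wc +0.100/-0.030 → slack +0.974/-0.675; half-tol=0.065, Σhalf²=0.276040
  +E: nom +47.290 → Σnom=0.940; wc +0.130/-0.130 → slack +1.104/-0.805; half-tol=0.130, Σhalf²=0.292940
  +F: nom +15.050 → Σnom=15.990; wc +0.482/-0.487 → slack +1.586/-1.292; half-tol=0.484, Σhalf²=0.527680
  +G: nom +31.800 → Σnom=47.790; wc +0.210/-0.287 → slack +1.796/-1.579; half-tol=0.248, Σhalf²=0.589433
Nominal = 47.790. Worst-case = [47.790 - 1.579, 47.790 + 1.796] = [46.211, 49.586]. RSS = √0.589433 = 0.768.

nominal=47.790 wc=[46.211,49.586] rss=0.768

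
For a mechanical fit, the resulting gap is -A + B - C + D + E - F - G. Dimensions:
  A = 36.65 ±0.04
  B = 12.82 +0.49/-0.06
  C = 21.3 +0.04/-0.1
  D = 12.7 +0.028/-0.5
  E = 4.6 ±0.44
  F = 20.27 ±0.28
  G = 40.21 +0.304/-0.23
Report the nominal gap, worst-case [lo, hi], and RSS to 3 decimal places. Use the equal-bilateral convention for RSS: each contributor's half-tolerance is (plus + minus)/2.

nominal=-88.310 wc=[-89.974,-86.702] rss=0.704

Stack each dimension's contribution:
  -A: nom -36.650 → Σnom=-36.650; wc +0.040/-0.040 → slack +0.040/-0.040; half-tol=0.040, Σhalf²=0.001600
  +B: nom +12.820 → Σnom=-23.830; wc +0.490/-0.060 → slack +0.530/-0.100; half-tol=0.275, Σhalf²=0.077225
  -C: nom -21.300 → Σnom=-45.130; wc +0.100/-0.040 → slack +0.630/-0.140; half-tol=0.070, Σhalf²=0.082125
  +D: nom +12.700 → Σnom=-32.430; wc +0.028/-0.500 → slack +0.658/-0.640; half-tol=0.264, Σhalf²=0.151821
  +E: nom +4.600 → Σnom=-27.830; wc +0.440/-0.440 → slack +1.098/-1.080; half-tol=0.440, Σhalf²=0.345421
  -F: nom -20.270 → Σnom=-48.100; wc +0.280/-0.280 → slack +1.378/-1.360; half-tol=0.280, Σhalf²=0.423821
  -G: nom -40.210 → Σnom=-88.310; wc +0.230/-0.304 → slack +1.608/-1.664; half-tol=0.267, Σhalf²=0.495110
Nominal = -88.310. Worst-case = [-88.310 - 1.664, -88.310 + 1.608] = [-89.974, -86.702]. RSS = √0.495110 = 0.704.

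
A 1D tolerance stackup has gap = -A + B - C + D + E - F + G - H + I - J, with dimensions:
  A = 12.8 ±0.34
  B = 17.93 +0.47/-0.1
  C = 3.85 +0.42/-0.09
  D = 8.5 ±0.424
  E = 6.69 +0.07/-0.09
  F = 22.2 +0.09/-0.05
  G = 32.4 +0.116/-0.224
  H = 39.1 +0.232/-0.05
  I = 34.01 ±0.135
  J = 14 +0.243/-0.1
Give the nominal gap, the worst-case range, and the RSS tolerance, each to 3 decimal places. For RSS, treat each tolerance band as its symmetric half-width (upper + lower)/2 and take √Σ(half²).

Stack each dimension's contribution:
  -A: nom -12.800 → Σnom=-12.800; wc +0.340/-0.340 → slack +0.340/-0.340; half-tol=0.340, Σhalf²=0.115600
  +B: nom +17.930 → Σnom=5.130; wc +0.470/-0.100 → slack +0.810/-0.440; half-tol=0.285, Σhalf²=0.196825
  -C: nom -3.850 → Σnom=1.280; wc +0.090/-0.420 → slack +0.900/-0.860; half-tol=0.255, Σhalf²=0.261850
  +D: nom +8.500 → Σnom=9.780; wc +0.424/-0.424 → slack +1.324/-1.284; half-tol=0.424, Σhalf²=0.441626
  +E: nom +6.690 → Σnom=16.470; wc +0.070/-0.090 → slack +1.394/-1.374; half-tol=0.080, Σhalf²=0.448026
  -F: nom -22.200 → Σnom=-5.730; wc +0.050/-0.090 → slack +1.444/-1.464; half-tol=0.070, Σhalf²=0.452926
  +G: nom +32.400 → Σnom=26.670; wc +0.116/-0.224 → slack +1.560/-1.688; half-tol=0.170, Σhalf²=0.481826
  -H: nom -39.100 → Σnom=-12.430; wc +0.050/-0.232 → slack +1.610/-1.920; half-tol=0.141, Σhalf²=0.501707
  +I: nom +34.010 → Σnom=21.580; wc +0.135/-0.135 → slack +1.745/-2.055; half-tol=0.135, Σhalf²=0.519932
  -J: nom -14.000 → Σnom=7.580; wc +0.100/-0.243 → slack +1.845/-2.298; half-tol=0.171, Σhalf²=0.549344
Nominal = 7.580. Worst-case = [7.580 - 2.298, 7.580 + 1.845] = [5.282, 9.425]. RSS = √0.549344 = 0.741.

nominal=7.580 wc=[5.282,9.425] rss=0.741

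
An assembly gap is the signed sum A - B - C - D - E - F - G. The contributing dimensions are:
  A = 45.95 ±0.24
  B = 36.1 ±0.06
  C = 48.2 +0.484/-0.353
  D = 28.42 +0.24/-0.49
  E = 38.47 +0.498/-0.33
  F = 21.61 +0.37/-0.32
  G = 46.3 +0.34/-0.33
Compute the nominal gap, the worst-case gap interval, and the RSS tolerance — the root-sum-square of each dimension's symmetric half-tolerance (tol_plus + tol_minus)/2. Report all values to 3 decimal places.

nominal=-173.150 wc=[-175.382,-171.027] rss=0.879

Stack each dimension's contribution:
  +A: nom +45.950 → Σnom=45.950; wc +0.240/-0.240 → slack +0.240/-0.240; half-tol=0.240, Σhalf²=0.057600
  -B: nom -36.100 → Σnom=9.850; wc +0.060/-0.060 → slack +0.300/-0.300; half-tol=0.060, Σhalf²=0.061200
  -C: nom -48.200 → Σnom=-38.350; wc +0.353/-0.484 → slack +0.653/-0.784; half-tol=0.418, Σhalf²=0.236342
  -D: nom -28.420 → Σnom=-66.770; wc +0.490/-0.240 → slack +1.143/-1.024; half-tol=0.365, Σhalf²=0.369567
  -E: nom -38.470 → Σnom=-105.240; wc +0.330/-0.498 → slack +1.473/-1.522; half-tol=0.414, Σhalf²=0.540963
  -F: nom -21.610 → Σnom=-126.850; wc +0.320/-0.370 → slack +1.793/-1.892; half-tol=0.345, Σhalf²=0.659988
  -G: nom -46.300 → Σnom=-173.150; wc +0.330/-0.340 → slack +2.123/-2.232; half-tol=0.335, Σhalf²=0.772213
Nominal = -173.150. Worst-case = [-173.150 - 2.232, -173.150 + 2.123] = [-175.382, -171.027]. RSS = √0.772213 = 0.879.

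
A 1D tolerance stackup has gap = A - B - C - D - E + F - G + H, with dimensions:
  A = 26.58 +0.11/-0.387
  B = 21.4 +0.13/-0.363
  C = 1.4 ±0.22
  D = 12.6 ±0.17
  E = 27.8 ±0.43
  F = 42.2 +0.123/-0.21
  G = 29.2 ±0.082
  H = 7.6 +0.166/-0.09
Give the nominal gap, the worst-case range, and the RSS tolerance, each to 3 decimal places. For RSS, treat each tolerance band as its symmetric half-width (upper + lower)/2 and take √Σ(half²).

Stack each dimension's contribution:
  +A: nom +26.580 → Σnom=26.580; wc +0.110/-0.387 → slack +0.110/-0.387; half-tol=0.248, Σhalf²=0.061752
  -B: nom -21.400 → Σnom=5.180; wc +0.363/-0.130 → slack +0.473/-0.517; half-tol=0.246, Σhalf²=0.122514
  -C: nom -1.400 → Σnom=3.780; wc +0.220/-0.220 → slack +0.693/-0.737; half-tol=0.220, Σhalf²=0.170914
  -D: nom -12.600 → Σnom=-8.820; wc +0.170/-0.170 → slack +0.863/-0.907; half-tol=0.170, Σhalf²=0.199815
  -E: nom -27.800 → Σnom=-36.620; wc +0.430/-0.430 → slack +1.293/-1.337; half-tol=0.430, Σhalf²=0.384714
  +F: nom +42.200 → Σnom=5.580; wc +0.123/-0.210 → slack +1.416/-1.547; half-tol=0.166, Σhalf²=0.412437
  -G: nom -29.200 → Σnom=-23.620; wc +0.082/-0.082 → slack +1.498/-1.629; half-tol=0.082, Σhalf²=0.419161
  +H: nom +7.600 → Σnom=-16.020; wc +0.166/-0.090 → slack +1.664/-1.719; half-tol=0.128, Σhalf²=0.435545
Nominal = -16.020. Worst-case = [-16.020 - 1.719, -16.020 + 1.664] = [-17.739, -14.356]. RSS = √0.435545 = 0.660.

nominal=-16.020 wc=[-17.739,-14.356] rss=0.660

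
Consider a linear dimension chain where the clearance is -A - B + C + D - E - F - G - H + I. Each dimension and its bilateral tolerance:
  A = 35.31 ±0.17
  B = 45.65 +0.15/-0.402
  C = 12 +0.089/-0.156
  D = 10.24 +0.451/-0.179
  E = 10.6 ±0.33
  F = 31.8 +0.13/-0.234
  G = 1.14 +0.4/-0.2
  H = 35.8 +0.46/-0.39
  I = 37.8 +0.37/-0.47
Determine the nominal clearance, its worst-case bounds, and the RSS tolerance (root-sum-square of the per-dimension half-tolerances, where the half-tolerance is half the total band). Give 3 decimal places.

Stack each dimension's contribution:
  -A: nom -35.310 → Σnom=-35.310; wc +0.170/-0.170 → slack +0.170/-0.170; half-tol=0.170, Σhalf²=0.028900
  -B: nom -45.650 → Σnom=-80.960; wc +0.402/-0.150 → slack +0.572/-0.320; half-tol=0.276, Σhalf²=0.105076
  +C: nom +12.000 → Σnom=-68.960; wc +0.089/-0.156 → slack +0.661/-0.476; half-tol=0.122, Σhalf²=0.120082
  +D: nom +10.240 → Σnom=-58.720; wc +0.451/-0.179 → slack +1.112/-0.655; half-tol=0.315, Σhalf²=0.219307
  -E: nom -10.600 → Σnom=-69.320; wc +0.330/-0.330 → slack +1.442/-0.985; half-tol=0.330, Σhalf²=0.328207
  -F: nom -31.800 → Σnom=-101.120; wc +0.234/-0.130 → slack +1.676/-1.115; half-tol=0.182, Σhalf²=0.361331
  -G: nom -1.140 → Σnom=-102.260; wc +0.200/-0.400 → slack +1.876/-1.515; half-tol=0.300, Σhalf²=0.451331
  -H: nom -35.800 → Σnom=-138.060; wc +0.390/-0.460 → slack +2.266/-1.975; half-tol=0.425, Σhalf²=0.631956
  +I: nom +37.800 → Σnom=-100.260; wc +0.370/-0.470 → slack +2.636/-2.445; half-tol=0.420, Σhalf²=0.808356
Nominal = -100.260. Worst-case = [-100.260 - 2.445, -100.260 + 2.636] = [-102.705, -97.624]. RSS = √0.808356 = 0.899.

nominal=-100.260 wc=[-102.705,-97.624] rss=0.899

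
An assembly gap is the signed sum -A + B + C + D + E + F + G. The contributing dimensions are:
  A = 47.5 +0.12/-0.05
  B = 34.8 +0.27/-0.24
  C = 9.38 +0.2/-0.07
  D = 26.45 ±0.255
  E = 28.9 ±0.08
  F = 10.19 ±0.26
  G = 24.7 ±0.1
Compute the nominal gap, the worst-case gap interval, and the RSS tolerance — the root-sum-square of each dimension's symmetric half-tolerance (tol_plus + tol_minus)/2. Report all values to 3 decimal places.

Stack each dimension's contribution:
  -A: nom -47.500 → Σnom=-47.500; wc +0.050/-0.120 → slack +0.050/-0.120; half-tol=0.085, Σhalf²=0.007225
  +B: nom +34.800 → Σnom=-12.700; wc +0.270/-0.240 → slack +0.320/-0.360; half-tol=0.255, Σhalf²=0.072250
  +C: nom +9.380 → Σnom=-3.320; wc +0.200/-0.070 → slack +0.520/-0.430; half-tol=0.135, Σhalf²=0.090475
  +D: nom +26.450 → Σnom=23.130; wc +0.255/-0.255 → slack +0.775/-0.685; half-tol=0.255, Σhalf²=0.155500
  +E: nom +28.900 → Σnom=52.030; wc +0.080/-0.080 → slack +0.855/-0.765; half-tol=0.080, Σhalf²=0.161900
  +F: nom +10.190 → Σnom=62.220; wc +0.260/-0.260 → slack +1.115/-1.025; half-tol=0.260, Σhalf²=0.229500
  +G: nom +24.700 → Σnom=86.920; wc +0.100/-0.100 → slack +1.215/-1.125; half-tol=0.100, Σhalf²=0.239500
Nominal = 86.920. Worst-case = [86.920 - 1.125, 86.920 + 1.215] = [85.795, 88.135]. RSS = √0.239500 = 0.489.

nominal=86.920 wc=[85.795,88.135] rss=0.489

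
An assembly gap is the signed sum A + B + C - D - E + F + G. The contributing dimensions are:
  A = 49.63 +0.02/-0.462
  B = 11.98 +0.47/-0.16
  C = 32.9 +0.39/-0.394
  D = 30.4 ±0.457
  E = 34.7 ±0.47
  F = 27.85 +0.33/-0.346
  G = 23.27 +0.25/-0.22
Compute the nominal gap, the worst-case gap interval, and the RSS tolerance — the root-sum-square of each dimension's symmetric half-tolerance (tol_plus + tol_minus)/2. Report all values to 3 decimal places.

Stack each dimension's contribution:
  +A: nom +49.630 → Σnom=49.630; wc +0.020/-0.462 → slack +0.020/-0.462; half-tol=0.241, Σhalf²=0.058081
  +B: nom +11.980 → Σnom=61.610; wc +0.470/-0.160 → slack +0.490/-0.622; half-tol=0.315, Σhalf²=0.157306
  +C: nom +32.900 → Σnom=94.510; wc +0.390/-0.394 → slack +0.880/-1.016; half-tol=0.392, Σhalf²=0.310970
  -D: nom -30.400 → Σnom=64.110; wc +0.457/-0.457 → slack +1.337/-1.473; half-tol=0.457, Σhalf²=0.519819
  -E: nom -34.700 → Σnom=29.410; wc +0.470/-0.470 → slack +1.807/-1.943; half-tol=0.470, Σhalf²=0.740719
  +F: nom +27.850 → Σnom=57.260; wc +0.330/-0.346 → slack +2.137/-2.289; half-tol=0.338, Σhalf²=0.854963
  +G: nom +23.270 → Σnom=80.530; wc +0.250/-0.220 → slack +2.387/-2.509; half-tol=0.235, Σhalf²=0.910188
Nominal = 80.530. Worst-case = [80.530 - 2.509, 80.530 + 2.387] = [78.021, 82.917]. RSS = √0.910188 = 0.954.

nominal=80.530 wc=[78.021,82.917] rss=0.954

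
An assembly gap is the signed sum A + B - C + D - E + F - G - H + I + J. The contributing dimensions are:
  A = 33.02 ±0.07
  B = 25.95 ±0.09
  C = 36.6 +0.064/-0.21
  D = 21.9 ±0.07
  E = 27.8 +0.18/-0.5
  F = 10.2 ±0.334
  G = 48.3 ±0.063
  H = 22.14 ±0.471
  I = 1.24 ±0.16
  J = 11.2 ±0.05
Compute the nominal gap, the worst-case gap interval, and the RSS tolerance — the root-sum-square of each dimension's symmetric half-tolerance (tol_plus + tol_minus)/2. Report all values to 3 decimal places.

nominal=-31.330 wc=[-32.882,-29.312] rss=0.720

Stack each dimension's contribution:
  +A: nom +33.020 → Σnom=33.020; wc +0.070/-0.070 → slack +0.070/-0.070; half-tol=0.070, Σhalf²=0.004900
  +B: nom +25.950 → Σnom=58.970; wc +0.090/-0.090 → slack +0.160/-0.160; half-tol=0.090, Σhalf²=0.013000
  -C: nom -36.600 → Σnom=22.370; wc +0.210/-0.064 → slack +0.370/-0.224; half-tol=0.137, Σhalf²=0.031769
  +D: nom +21.900 → Σnom=44.270; wc +0.070/-0.070 → slack +0.440/-0.294; half-tol=0.070, Σhalf²=0.036669
  -E: nom -27.800 → Σnom=16.470; wc +0.500/-0.180 → slack +0.940/-0.474; half-tol=0.340, Σhalf²=0.152269
  +F: nom +10.200 → Σnom=26.670; wc +0.334/-0.334 → slack +1.274/-0.808; half-tol=0.334, Σhalf²=0.263825
  -G: nom -48.300 → Σnom=-21.630; wc +0.063/-0.063 → slack +1.337/-0.871; half-tol=0.063, Σhalf²=0.267794
  -H: nom -22.140 → Σnom=-43.770; wc +0.471/-0.471 → slack +1.808/-1.342; half-tol=0.471, Σhalf²=0.489635
  +I: nom +1.240 → Σnom=-42.530; wc +0.160/-0.160 → slack +1.968/-1.502; half-tol=0.160, Σhalf²=0.515235
  +J: nom +11.200 → Σnom=-31.330; wc +0.050/-0.050 → slack +2.018/-1.552; half-tol=0.050, Σhalf²=0.517735
Nominal = -31.330. Worst-case = [-31.330 - 1.552, -31.330 + 2.018] = [-32.882, -29.312]. RSS = √0.517735 = 0.720.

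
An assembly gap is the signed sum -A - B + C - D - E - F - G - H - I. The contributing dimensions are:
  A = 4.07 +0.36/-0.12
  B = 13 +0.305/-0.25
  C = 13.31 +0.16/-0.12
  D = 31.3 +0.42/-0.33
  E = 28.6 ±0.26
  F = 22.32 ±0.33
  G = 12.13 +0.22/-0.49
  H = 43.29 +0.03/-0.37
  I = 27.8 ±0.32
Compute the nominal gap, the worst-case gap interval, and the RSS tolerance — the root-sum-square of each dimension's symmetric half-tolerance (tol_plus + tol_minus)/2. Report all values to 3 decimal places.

nominal=-169.200 wc=[-171.565,-166.570] rss=0.860

Stack each dimension's contribution:
  -A: nom -4.070 → Σnom=-4.070; wc +0.120/-0.360 → slack +0.120/-0.360; half-tol=0.240, Σhalf²=0.057600
  -B: nom -13.000 → Σnom=-17.070; wc +0.250/-0.305 → slack +0.370/-0.665; half-tol=0.277, Σhalf²=0.134606
  +C: nom +13.310 → Σnom=-3.760; wc +0.160/-0.120 → slack +0.530/-0.785; half-tol=0.140, Σhalf²=0.154206
  -D: nom -31.300 → Σnom=-35.060; wc +0.330/-0.420 → slack +0.860/-1.205; half-tol=0.375, Σhalf²=0.294831
  -E: nom -28.600 → Σnom=-63.660; wc +0.260/-0.260 → slack +1.120/-1.465; half-tol=0.260, Σhalf²=0.362431
  -F: nom -22.320 → Σnom=-85.980; wc +0.330/-0.330 → slack +1.450/-1.795; half-tol=0.330, Σhalf²=0.471331
  -G: nom -12.130 → Σnom=-98.110; wc +0.490/-0.220 → slack +1.940/-2.015; half-tol=0.355, Σhalf²=0.597356
  -H: nom -43.290 → Σnom=-141.400; wc +0.370/-0.030 → slack +2.310/-2.045; half-tol=0.200, Σhalf²=0.637356
  -I: nom -27.800 → Σnom=-169.200; wc +0.320/-0.320 → slack +2.630/-2.365; half-tol=0.320, Σhalf²=0.739756
Nominal = -169.200. Worst-case = [-169.200 - 2.365, -169.200 + 2.630] = [-171.565, -166.570]. RSS = √0.739756 = 0.860.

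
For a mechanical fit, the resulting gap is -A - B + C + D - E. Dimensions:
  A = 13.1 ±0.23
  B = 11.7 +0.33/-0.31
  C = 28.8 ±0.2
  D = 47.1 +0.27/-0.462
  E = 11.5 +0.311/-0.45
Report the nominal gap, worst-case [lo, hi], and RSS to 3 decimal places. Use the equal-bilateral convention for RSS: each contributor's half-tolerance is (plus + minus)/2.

Stack each dimension's contribution:
  -A: nom -13.100 → Σnom=-13.100; wc +0.230/-0.230 → slack +0.230/-0.230; half-tol=0.230, Σhalf²=0.052900
  -B: nom -11.700 → Σnom=-24.800; wc +0.310/-0.330 → slack +0.540/-0.560; half-tol=0.320, Σhalf²=0.155300
  +C: nom +28.800 → Σnom=4.000; wc +0.200/-0.200 → slack +0.740/-0.760; half-tol=0.200, Σhalf²=0.195300
  +D: nom +47.100 → Σnom=51.100; wc +0.270/-0.462 → slack +1.010/-1.222; half-tol=0.366, Σhalf²=0.329256
  -E: nom -11.500 → Σnom=39.600; wc +0.450/-0.311 → slack +1.460/-1.533; half-tol=0.381, Σhalf²=0.474036
Nominal = 39.600. Worst-case = [39.600 - 1.533, 39.600 + 1.460] = [38.067, 41.060]. RSS = √0.474036 = 0.689.

nominal=39.600 wc=[38.067,41.060] rss=0.689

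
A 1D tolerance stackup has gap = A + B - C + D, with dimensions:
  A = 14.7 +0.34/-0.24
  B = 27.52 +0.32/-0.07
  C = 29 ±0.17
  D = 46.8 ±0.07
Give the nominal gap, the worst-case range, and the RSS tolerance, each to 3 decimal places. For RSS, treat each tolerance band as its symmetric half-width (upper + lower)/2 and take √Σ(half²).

Stack each dimension's contribution:
  +A: nom +14.700 → Σnom=14.700; wc +0.340/-0.240 → slack +0.340/-0.240; half-tol=0.290, Σhalf²=0.084100
  +B: nom +27.520 → Σnom=42.220; wc +0.320/-0.070 → slack +0.660/-0.310; half-tol=0.195, Σhalf²=0.122125
  -C: nom -29.000 → Σnom=13.220; wc +0.170/-0.170 → slack +0.830/-0.480; half-tol=0.170, Σhalf²=0.151025
  +D: nom +46.800 → Σnom=60.020; wc +0.070/-0.070 → slack +0.900/-0.550; half-tol=0.070, Σhalf²=0.155925
Nominal = 60.020. Worst-case = [60.020 - 0.550, 60.020 + 0.900] = [59.470, 60.920]. RSS = √0.155925 = 0.395.

nominal=60.020 wc=[59.470,60.920] rss=0.395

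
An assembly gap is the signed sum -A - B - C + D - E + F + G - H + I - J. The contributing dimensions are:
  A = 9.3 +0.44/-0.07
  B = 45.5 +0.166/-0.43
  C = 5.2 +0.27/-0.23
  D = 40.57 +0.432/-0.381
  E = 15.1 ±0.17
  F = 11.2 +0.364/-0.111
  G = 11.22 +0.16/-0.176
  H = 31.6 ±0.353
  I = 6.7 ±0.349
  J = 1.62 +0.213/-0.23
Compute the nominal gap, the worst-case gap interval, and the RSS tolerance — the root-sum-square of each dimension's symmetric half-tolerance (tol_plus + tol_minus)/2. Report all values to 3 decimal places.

Stack each dimension's contribution:
  -A: nom -9.300 → Σnom=-9.300; wc +0.070/-0.440 → slack +0.070/-0.440; half-tol=0.255, Σhalf²=0.065025
  -B: nom -45.500 → Σnom=-54.800; wc +0.430/-0.166 → slack +0.500/-0.606; half-tol=0.298, Σhalf²=0.153829
  -C: nom -5.200 → Σnom=-60.000; wc +0.230/-0.270 → slack +0.730/-0.876; half-tol=0.250, Σhalf²=0.216329
  +D: nom +40.570 → Σnom=-19.430; wc +0.432/-0.381 → slack +1.162/-1.257; half-tol=0.406, Σhalf²=0.381571
  -E: nom -15.100 → Σnom=-34.530; wc +0.170/-0.170 → slack +1.332/-1.427; half-tol=0.170, Σhalf²=0.410471
  +F: nom +11.200 → Σnom=-23.330; wc +0.364/-0.111 → slack +1.696/-1.538; half-tol=0.237, Σhalf²=0.466877
  +G: nom +11.220 → Σnom=-12.110; wc +0.160/-0.176 → slack +1.856/-1.714; half-tol=0.168, Σhalf²=0.495101
  -H: nom -31.600 → Σnom=-43.710; wc +0.353/-0.353 → slack +2.209/-2.067; half-tol=0.353, Σhalf²=0.619710
  +I: nom +6.700 → Σnom=-37.010; wc +0.349/-0.349 → slack +2.558/-2.416; half-tol=0.349, Σhalf²=0.741511
  -J: nom -1.620 → Σnom=-38.630; wc +0.230/-0.213 → slack +2.788/-2.629; half-tol=0.222, Σhalf²=0.790574
Nominal = -38.630. Worst-case = [-38.630 - 2.629, -38.630 + 2.788] = [-41.259, -35.842]. RSS = √0.790574 = 0.889.

nominal=-38.630 wc=[-41.259,-35.842] rss=0.889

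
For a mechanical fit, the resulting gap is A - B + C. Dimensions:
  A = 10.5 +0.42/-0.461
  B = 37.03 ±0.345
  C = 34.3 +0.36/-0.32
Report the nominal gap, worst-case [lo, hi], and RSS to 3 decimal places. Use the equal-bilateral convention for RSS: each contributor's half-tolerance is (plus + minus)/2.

Stack each dimension's contribution:
  +A: nom +10.500 → Σnom=10.500; wc +0.420/-0.461 → slack +0.420/-0.461; half-tol=0.441, Σhalf²=0.194040
  -B: nom -37.030 → Σnom=-26.530; wc +0.345/-0.345 → slack +0.765/-0.806; half-tol=0.345, Σhalf²=0.313065
  +C: nom +34.300 → Σnom=7.770; wc +0.360/-0.320 → slack +1.125/-1.126; half-tol=0.340, Σhalf²=0.428665
Nominal = 7.770. Worst-case = [7.770 - 1.126, 7.770 + 1.125] = [6.644, 8.895]. RSS = √0.428665 = 0.655.

nominal=7.770 wc=[6.644,8.895] rss=0.655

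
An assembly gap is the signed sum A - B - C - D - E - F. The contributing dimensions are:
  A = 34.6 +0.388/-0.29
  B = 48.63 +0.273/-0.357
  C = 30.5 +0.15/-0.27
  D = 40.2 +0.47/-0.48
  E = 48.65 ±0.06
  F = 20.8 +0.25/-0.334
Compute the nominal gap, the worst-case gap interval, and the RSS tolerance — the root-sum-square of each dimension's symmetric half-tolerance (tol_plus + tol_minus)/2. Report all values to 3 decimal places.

nominal=-154.180 wc=[-155.673,-152.291] rss=0.757

Stack each dimension's contribution:
  +A: nom +34.600 → Σnom=34.600; wc +0.388/-0.290 → slack +0.388/-0.290; half-tol=0.339, Σhalf²=0.114921
  -B: nom -48.630 → Σnom=-14.030; wc +0.357/-0.273 → slack +0.745/-0.563; half-tol=0.315, Σhalf²=0.214146
  -C: nom -30.500 → Σnom=-44.530; wc +0.270/-0.150 → slack +1.015/-0.713; half-tol=0.210, Σhalf²=0.258246
  -D: nom -40.200 → Σnom=-84.730; wc +0.480/-0.470 → slack +1.495/-1.183; half-tol=0.475, Σhalf²=0.483871
  -E: nom -48.650 → Σnom=-133.380; wc +0.060/-0.060 → slack +1.555/-1.243; half-tol=0.060, Σhalf²=0.487471
  -F: nom -20.800 → Σnom=-154.180; wc +0.334/-0.250 → slack +1.889/-1.493; half-tol=0.292, Σhalf²=0.572735
Nominal = -154.180. Worst-case = [-154.180 - 1.493, -154.180 + 1.889] = [-155.673, -152.291]. RSS = √0.572735 = 0.757.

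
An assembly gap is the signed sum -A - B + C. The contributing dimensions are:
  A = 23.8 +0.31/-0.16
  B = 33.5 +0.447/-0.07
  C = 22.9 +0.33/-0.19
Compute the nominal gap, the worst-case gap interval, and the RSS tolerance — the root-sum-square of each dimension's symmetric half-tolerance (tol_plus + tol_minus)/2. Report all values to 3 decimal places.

nominal=-34.400 wc=[-35.347,-33.840] rss=0.435

Stack each dimension's contribution:
  -A: nom -23.800 → Σnom=-23.800; wc +0.160/-0.310 → slack +0.160/-0.310; half-tol=0.235, Σhalf²=0.055225
  -B: nom -33.500 → Σnom=-57.300; wc +0.070/-0.447 → slack +0.230/-0.757; half-tol=0.259, Σhalf²=0.122047
  +C: nom +22.900 → Σnom=-34.400; wc +0.330/-0.190 → slack +0.560/-0.947; half-tol=0.260, Σhalf²=0.189647
Nominal = -34.400. Worst-case = [-34.400 - 0.947, -34.400 + 0.560] = [-35.347, -33.840]. RSS = √0.189647 = 0.435.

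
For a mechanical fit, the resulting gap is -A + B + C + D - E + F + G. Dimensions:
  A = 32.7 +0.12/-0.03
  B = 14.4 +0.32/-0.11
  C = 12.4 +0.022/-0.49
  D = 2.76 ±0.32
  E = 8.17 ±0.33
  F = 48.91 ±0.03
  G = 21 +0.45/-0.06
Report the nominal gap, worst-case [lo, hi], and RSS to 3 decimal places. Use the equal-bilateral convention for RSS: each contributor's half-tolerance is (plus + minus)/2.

nominal=58.600 wc=[57.140,60.102] rss=0.628

Stack each dimension's contribution:
  -A: nom -32.700 → Σnom=-32.700; wc +0.030/-0.120 → slack +0.030/-0.120; half-tol=0.075, Σhalf²=0.005625
  +B: nom +14.400 → Σnom=-18.300; wc +0.320/-0.110 → slack +0.350/-0.230; half-tol=0.215, Σhalf²=0.051850
  +C: nom +12.400 → Σnom=-5.900; wc +0.022/-0.490 → slack +0.372/-0.720; half-tol=0.256, Σhalf²=0.117386
  +D: nom +2.760 → Σnom=-3.140; wc +0.320/-0.320 → slack +0.692/-1.040; half-tol=0.320, Σhalf²=0.219786
  -E: nom -8.170 → Σnom=-11.310; wc +0.330/-0.330 → slack +1.022/-1.370; half-tol=0.330, Σhalf²=0.328686
  +F: nom +48.910 → Σnom=37.600; wc +0.030/-0.030 → slack +1.052/-1.400; half-tol=0.030, Σhalf²=0.329586
  +G: nom +21.000 → Σnom=58.600; wc +0.450/-0.060 → slack +1.502/-1.460; half-tol=0.255, Σhalf²=0.394611
Nominal = 58.600. Worst-case = [58.600 - 1.460, 58.600 + 1.502] = [57.140, 60.102]. RSS = √0.394611 = 0.628.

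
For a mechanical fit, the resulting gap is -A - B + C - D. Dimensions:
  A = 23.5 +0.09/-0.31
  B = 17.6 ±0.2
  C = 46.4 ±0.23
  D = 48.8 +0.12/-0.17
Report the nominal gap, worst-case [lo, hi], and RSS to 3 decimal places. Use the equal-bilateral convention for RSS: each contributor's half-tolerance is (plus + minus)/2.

Stack each dimension's contribution:
  -A: nom -23.500 → Σnom=-23.500; wc +0.310/-0.090 → slack +0.310/-0.090; half-tol=0.200, Σhalf²=0.040000
  -B: nom -17.600 → Σnom=-41.100; wc +0.200/-0.200 → slack +0.510/-0.290; half-tol=0.200, Σhalf²=0.080000
  +C: nom +46.400 → Σnom=5.300; wc +0.230/-0.230 → slack +0.740/-0.520; half-tol=0.230, Σhalf²=0.132900
  -D: nom -48.800 → Σnom=-43.500; wc +0.170/-0.120 → slack +0.910/-0.640; half-tol=0.145, Σhalf²=0.153925
Nominal = -43.500. Worst-case = [-43.500 - 0.640, -43.500 + 0.910] = [-44.140, -42.590]. RSS = √0.153925 = 0.392.

nominal=-43.500 wc=[-44.140,-42.590] rss=0.392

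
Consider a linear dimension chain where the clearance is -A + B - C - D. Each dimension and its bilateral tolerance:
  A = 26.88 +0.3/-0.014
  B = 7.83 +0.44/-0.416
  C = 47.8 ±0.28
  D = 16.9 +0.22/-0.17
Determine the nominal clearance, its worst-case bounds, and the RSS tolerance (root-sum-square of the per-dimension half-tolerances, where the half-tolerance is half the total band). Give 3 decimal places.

nominal=-83.750 wc=[-84.966,-82.846] rss=0.569

Stack each dimension's contribution:
  -A: nom -26.880 → Σnom=-26.880; wc +0.014/-0.300 → slack +0.014/-0.300; half-tol=0.157, Σhalf²=0.024649
  +B: nom +7.830 → Σnom=-19.050; wc +0.440/-0.416 → slack +0.454/-0.716; half-tol=0.428, Σhalf²=0.207833
  -C: nom -47.800 → Σnom=-66.850; wc +0.280/-0.280 → slack +0.734/-0.996; half-tol=0.280, Σhalf²=0.286233
  -D: nom -16.900 → Σnom=-83.750; wc +0.170/-0.220 → slack +0.904/-1.216; half-tol=0.195, Σhalf²=0.324258
Nominal = -83.750. Worst-case = [-83.750 - 1.216, -83.750 + 0.904] = [-84.966, -82.846]. RSS = √0.324258 = 0.569.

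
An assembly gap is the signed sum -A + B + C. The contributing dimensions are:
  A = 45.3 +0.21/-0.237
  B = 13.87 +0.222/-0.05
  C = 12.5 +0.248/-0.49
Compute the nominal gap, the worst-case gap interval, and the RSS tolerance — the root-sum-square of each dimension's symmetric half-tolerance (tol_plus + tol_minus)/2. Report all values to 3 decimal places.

Stack each dimension's contribution:
  -A: nom -45.300 → Σnom=-45.300; wc +0.237/-0.210 → slack +0.237/-0.210; half-tol=0.223, Σhalf²=0.049952
  +B: nom +13.870 → Σnom=-31.430; wc +0.222/-0.050 → slack +0.459/-0.260; half-tol=0.136, Σhalf²=0.068448
  +C: nom +12.500 → Σnom=-18.930; wc +0.248/-0.490 → slack +0.707/-0.750; half-tol=0.369, Σhalf²=0.204609
Nominal = -18.930. Worst-case = [-18.930 - 0.750, -18.930 + 0.707] = [-19.680, -18.223]. RSS = √0.204609 = 0.452.

nominal=-18.930 wc=[-19.680,-18.223] rss=0.452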